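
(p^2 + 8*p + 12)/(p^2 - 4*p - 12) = (p + 6)/(p - 6)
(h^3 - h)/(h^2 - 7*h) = (h^2 - 1)/(h - 7)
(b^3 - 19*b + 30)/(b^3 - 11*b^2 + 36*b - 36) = (b + 5)/(b - 6)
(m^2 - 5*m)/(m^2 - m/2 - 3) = 2*m*(5 - m)/(-2*m^2 + m + 6)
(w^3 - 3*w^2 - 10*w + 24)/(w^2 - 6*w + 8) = w + 3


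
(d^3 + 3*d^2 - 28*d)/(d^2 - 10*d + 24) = d*(d + 7)/(d - 6)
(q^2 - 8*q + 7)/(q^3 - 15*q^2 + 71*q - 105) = (q - 1)/(q^2 - 8*q + 15)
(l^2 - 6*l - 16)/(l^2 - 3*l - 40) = (l + 2)/(l + 5)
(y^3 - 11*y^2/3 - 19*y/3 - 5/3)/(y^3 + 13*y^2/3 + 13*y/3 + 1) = (y - 5)/(y + 3)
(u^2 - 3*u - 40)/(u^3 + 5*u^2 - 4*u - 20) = (u - 8)/(u^2 - 4)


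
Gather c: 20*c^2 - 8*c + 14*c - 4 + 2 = 20*c^2 + 6*c - 2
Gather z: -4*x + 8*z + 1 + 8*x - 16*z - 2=4*x - 8*z - 1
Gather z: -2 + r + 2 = r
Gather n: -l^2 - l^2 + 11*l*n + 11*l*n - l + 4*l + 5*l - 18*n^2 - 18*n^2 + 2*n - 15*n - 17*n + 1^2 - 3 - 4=-2*l^2 + 8*l - 36*n^2 + n*(22*l - 30) - 6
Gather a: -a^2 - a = -a^2 - a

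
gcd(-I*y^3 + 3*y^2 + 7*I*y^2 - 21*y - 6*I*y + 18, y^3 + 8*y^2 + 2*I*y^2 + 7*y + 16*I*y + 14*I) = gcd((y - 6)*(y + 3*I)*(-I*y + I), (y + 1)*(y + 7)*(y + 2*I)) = 1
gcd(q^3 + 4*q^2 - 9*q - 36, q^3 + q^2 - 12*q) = q^2 + q - 12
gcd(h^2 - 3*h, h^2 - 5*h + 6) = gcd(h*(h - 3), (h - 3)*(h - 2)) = h - 3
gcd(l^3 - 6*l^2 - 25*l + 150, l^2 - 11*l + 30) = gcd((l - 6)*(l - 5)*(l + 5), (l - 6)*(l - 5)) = l^2 - 11*l + 30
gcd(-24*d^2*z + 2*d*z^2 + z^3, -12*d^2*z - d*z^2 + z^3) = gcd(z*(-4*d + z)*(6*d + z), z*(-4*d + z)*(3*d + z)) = -4*d*z + z^2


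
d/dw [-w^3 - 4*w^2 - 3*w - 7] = -3*w^2 - 8*w - 3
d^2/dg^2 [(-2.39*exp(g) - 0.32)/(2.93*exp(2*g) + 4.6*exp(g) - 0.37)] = (-20.517911*exp(4*g) + 21.223748*exp(3*g) - 28.484874*exp(2*g) - 12.226628*exp(g) - 0.871831)*exp(g)/(25.153757*exp(6*g) + 118.47162*exp(5*g) + 176.467161*exp(4*g) + 67.41484*exp(3*g) - 22.284249*exp(2*g) + 1.88922*exp(g) - 0.050653)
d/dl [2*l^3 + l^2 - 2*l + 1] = 6*l^2 + 2*l - 2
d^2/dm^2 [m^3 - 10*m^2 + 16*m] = 6*m - 20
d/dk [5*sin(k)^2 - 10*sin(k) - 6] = 10*(sin(k) - 1)*cos(k)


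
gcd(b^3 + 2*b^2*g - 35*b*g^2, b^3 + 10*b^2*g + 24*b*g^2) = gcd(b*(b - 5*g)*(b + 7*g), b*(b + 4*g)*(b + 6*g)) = b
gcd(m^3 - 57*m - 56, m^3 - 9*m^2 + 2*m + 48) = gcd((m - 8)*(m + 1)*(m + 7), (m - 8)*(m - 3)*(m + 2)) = m - 8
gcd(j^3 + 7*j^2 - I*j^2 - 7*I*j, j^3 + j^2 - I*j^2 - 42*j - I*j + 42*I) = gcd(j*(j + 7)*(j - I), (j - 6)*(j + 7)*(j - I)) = j^2 + j*(7 - I) - 7*I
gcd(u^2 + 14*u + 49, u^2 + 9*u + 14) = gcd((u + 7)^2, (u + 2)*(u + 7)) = u + 7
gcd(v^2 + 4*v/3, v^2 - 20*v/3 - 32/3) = v + 4/3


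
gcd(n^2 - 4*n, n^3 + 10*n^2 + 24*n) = n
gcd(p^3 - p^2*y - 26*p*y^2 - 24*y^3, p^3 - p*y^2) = p + y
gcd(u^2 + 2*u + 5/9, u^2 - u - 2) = 1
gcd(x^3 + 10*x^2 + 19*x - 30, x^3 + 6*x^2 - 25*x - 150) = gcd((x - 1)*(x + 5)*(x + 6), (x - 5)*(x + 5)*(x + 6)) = x^2 + 11*x + 30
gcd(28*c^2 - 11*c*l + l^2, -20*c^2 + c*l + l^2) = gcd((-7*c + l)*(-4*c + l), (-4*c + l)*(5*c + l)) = 4*c - l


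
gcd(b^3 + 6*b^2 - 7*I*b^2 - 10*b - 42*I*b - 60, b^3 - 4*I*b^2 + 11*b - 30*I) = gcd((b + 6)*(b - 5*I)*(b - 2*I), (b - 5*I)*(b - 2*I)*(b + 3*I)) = b^2 - 7*I*b - 10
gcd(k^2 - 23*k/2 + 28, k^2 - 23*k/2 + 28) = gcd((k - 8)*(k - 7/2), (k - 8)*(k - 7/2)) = k^2 - 23*k/2 + 28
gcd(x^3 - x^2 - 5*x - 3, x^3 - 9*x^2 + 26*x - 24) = x - 3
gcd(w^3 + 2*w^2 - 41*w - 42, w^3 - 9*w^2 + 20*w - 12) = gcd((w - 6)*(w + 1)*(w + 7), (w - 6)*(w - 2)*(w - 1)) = w - 6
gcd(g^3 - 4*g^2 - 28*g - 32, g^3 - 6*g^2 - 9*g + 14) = g + 2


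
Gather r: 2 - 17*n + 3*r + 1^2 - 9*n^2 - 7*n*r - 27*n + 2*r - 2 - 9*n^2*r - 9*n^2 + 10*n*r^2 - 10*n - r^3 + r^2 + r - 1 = -18*n^2 - 54*n - r^3 + r^2*(10*n + 1) + r*(-9*n^2 - 7*n + 6)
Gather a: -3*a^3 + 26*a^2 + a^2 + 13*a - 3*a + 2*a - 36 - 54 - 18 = -3*a^3 + 27*a^2 + 12*a - 108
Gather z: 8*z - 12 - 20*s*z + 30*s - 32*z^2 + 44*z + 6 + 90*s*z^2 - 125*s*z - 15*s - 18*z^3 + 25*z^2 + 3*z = 15*s - 18*z^3 + z^2*(90*s - 7) + z*(55 - 145*s) - 6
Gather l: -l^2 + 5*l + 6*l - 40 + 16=-l^2 + 11*l - 24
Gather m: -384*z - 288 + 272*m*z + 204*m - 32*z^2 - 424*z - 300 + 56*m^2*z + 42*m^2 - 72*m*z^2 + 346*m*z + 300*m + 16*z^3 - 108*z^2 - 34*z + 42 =m^2*(56*z + 42) + m*(-72*z^2 + 618*z + 504) + 16*z^3 - 140*z^2 - 842*z - 546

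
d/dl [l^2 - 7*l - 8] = 2*l - 7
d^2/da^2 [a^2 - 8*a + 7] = 2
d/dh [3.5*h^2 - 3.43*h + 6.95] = 7.0*h - 3.43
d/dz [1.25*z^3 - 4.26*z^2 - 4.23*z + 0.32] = 3.75*z^2 - 8.52*z - 4.23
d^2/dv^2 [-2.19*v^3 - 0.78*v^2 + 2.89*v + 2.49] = -13.14*v - 1.56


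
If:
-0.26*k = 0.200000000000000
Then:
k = -0.77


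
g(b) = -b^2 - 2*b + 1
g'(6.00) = -14.00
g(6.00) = -47.00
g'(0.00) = -2.00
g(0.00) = 1.00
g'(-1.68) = 1.36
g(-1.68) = 1.54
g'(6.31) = -14.62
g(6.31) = -51.44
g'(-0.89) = -0.22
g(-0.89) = 1.99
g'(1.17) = -4.34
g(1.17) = -2.71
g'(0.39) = -2.78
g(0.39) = 0.07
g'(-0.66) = -0.68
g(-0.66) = 1.88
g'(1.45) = -4.90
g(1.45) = -4.00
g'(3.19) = -8.38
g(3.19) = -15.56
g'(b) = -2*b - 2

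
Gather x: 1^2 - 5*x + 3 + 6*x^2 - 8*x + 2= 6*x^2 - 13*x + 6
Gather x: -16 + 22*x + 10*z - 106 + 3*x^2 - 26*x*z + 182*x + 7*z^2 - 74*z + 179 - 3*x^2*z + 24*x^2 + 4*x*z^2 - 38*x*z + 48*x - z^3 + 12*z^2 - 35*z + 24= x^2*(27 - 3*z) + x*(4*z^2 - 64*z + 252) - z^3 + 19*z^2 - 99*z + 81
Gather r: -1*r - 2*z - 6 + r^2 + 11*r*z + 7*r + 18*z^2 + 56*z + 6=r^2 + r*(11*z + 6) + 18*z^2 + 54*z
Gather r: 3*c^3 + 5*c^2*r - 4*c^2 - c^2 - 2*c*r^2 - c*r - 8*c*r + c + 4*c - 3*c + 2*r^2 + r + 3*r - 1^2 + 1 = 3*c^3 - 5*c^2 + 2*c + r^2*(2 - 2*c) + r*(5*c^2 - 9*c + 4)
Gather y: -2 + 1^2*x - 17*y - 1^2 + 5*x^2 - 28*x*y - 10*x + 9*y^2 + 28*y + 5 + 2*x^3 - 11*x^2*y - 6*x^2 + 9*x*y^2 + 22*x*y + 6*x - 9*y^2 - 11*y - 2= 2*x^3 - x^2 + 9*x*y^2 - 3*x + y*(-11*x^2 - 6*x)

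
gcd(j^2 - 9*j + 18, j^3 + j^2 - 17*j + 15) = j - 3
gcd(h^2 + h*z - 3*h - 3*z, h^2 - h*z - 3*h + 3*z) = h - 3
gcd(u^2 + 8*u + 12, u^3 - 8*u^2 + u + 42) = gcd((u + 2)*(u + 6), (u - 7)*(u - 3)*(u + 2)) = u + 2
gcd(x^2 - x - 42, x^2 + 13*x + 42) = x + 6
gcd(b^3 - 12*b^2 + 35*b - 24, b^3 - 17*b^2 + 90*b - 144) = b^2 - 11*b + 24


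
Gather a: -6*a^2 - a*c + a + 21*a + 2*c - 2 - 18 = -6*a^2 + a*(22 - c) + 2*c - 20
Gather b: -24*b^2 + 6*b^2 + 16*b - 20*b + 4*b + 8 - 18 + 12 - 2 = -18*b^2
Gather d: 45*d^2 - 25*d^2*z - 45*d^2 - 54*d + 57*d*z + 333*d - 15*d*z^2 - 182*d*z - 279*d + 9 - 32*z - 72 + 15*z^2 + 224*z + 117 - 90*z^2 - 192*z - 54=-25*d^2*z + d*(-15*z^2 - 125*z) - 75*z^2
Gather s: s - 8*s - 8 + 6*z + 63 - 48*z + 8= -7*s - 42*z + 63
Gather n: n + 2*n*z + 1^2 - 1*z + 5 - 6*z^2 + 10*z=n*(2*z + 1) - 6*z^2 + 9*z + 6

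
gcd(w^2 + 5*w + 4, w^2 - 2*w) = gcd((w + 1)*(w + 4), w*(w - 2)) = 1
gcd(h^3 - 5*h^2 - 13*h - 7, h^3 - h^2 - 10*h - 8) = h + 1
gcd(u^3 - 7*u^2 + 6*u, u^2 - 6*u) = u^2 - 6*u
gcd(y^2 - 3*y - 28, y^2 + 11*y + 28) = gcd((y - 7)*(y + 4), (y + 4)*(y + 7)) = y + 4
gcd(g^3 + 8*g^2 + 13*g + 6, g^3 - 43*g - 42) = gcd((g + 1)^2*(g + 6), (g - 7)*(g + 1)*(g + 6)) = g^2 + 7*g + 6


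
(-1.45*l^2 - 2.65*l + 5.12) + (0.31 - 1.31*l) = -1.45*l^2 - 3.96*l + 5.43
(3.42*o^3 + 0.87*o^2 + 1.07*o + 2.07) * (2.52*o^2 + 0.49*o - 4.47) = 8.6184*o^5 + 3.8682*o^4 - 12.1647*o^3 + 1.8518*o^2 - 3.7686*o - 9.2529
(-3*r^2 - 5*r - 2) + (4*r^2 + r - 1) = r^2 - 4*r - 3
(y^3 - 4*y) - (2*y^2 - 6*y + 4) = y^3 - 2*y^2 + 2*y - 4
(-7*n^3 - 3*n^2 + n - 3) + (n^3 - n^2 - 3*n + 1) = -6*n^3 - 4*n^2 - 2*n - 2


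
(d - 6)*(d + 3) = d^2 - 3*d - 18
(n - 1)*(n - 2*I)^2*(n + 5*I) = n^4 - n^3 + I*n^3 + 16*n^2 - I*n^2 - 16*n - 20*I*n + 20*I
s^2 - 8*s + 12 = (s - 6)*(s - 2)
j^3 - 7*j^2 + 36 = (j - 6)*(j - 3)*(j + 2)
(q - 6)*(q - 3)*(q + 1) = q^3 - 8*q^2 + 9*q + 18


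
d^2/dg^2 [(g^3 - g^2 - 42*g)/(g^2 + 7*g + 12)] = 4*(g^3 + 144*g^2 + 972*g + 1692)/(g^6 + 21*g^5 + 183*g^4 + 847*g^3 + 2196*g^2 + 3024*g + 1728)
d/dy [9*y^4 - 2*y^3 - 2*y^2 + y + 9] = 36*y^3 - 6*y^2 - 4*y + 1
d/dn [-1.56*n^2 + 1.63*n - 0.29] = 1.63 - 3.12*n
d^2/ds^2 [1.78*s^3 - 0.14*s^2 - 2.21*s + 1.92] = 10.68*s - 0.28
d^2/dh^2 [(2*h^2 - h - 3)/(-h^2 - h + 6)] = 6*(h^3 - 9*h^2 + 9*h - 15)/(h^6 + 3*h^5 - 15*h^4 - 35*h^3 + 90*h^2 + 108*h - 216)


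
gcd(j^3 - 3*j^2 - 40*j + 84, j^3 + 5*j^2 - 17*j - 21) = 1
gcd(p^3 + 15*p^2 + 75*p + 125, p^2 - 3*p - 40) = p + 5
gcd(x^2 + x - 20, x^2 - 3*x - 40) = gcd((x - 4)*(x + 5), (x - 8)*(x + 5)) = x + 5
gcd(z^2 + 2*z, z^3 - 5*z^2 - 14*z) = z^2 + 2*z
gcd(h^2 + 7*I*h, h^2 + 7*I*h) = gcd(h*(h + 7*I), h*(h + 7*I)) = h^2 + 7*I*h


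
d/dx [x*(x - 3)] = 2*x - 3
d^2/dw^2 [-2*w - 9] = 0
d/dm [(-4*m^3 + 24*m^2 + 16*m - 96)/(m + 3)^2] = 4*(-m^3 - 9*m^2 + 32*m + 60)/(m^3 + 9*m^2 + 27*m + 27)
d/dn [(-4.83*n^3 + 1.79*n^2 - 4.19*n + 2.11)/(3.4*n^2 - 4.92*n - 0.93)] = (-16.422*n^4 + 47.5272*n^3 + 18.9149*n^2 - 17.6774*n + 14.2779)/(11.56*n^4 - 33.456*n^3 + 17.8824*n^2 + 9.1512*n + 0.8649)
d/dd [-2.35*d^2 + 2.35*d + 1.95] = 2.35 - 4.7*d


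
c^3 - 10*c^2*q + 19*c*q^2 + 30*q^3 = (c - 6*q)*(c - 5*q)*(c + q)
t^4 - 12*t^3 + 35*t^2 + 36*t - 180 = (t - 6)*(t - 5)*(t - 3)*(t + 2)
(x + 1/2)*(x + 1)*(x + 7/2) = x^3 + 5*x^2 + 23*x/4 + 7/4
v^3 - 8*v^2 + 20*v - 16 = (v - 4)*(v - 2)^2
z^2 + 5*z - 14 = (z - 2)*(z + 7)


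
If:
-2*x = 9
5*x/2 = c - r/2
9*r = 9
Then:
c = -43/4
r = 1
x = -9/2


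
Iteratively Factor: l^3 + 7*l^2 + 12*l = (l + 4)*(l^2 + 3*l) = l*(l + 4)*(l + 3)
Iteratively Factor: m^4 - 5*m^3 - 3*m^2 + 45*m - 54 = (m - 3)*(m^3 - 2*m^2 - 9*m + 18) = (m - 3)^2*(m^2 + m - 6) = (m - 3)^2*(m + 3)*(m - 2)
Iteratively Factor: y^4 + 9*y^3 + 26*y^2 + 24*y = (y + 4)*(y^3 + 5*y^2 + 6*y) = (y + 3)*(y + 4)*(y^2 + 2*y) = (y + 2)*(y + 3)*(y + 4)*(y)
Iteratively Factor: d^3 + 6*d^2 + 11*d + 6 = (d + 3)*(d^2 + 3*d + 2) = (d + 2)*(d + 3)*(d + 1)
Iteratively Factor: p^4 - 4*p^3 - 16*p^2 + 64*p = (p - 4)*(p^3 - 16*p) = (p - 4)^2*(p^2 + 4*p) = p*(p - 4)^2*(p + 4)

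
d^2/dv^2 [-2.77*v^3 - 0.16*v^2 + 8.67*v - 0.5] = -16.62*v - 0.32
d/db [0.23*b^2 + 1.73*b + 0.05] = 0.46*b + 1.73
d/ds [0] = 0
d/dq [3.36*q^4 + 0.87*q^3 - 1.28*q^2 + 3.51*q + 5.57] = 13.44*q^3 + 2.61*q^2 - 2.56*q + 3.51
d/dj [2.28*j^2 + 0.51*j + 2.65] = 4.56*j + 0.51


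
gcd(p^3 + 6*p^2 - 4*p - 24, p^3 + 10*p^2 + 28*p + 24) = p^2 + 8*p + 12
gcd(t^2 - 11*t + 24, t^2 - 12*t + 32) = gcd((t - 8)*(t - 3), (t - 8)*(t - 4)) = t - 8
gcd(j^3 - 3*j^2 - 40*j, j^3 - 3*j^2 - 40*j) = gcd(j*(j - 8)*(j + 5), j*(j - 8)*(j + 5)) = j^3 - 3*j^2 - 40*j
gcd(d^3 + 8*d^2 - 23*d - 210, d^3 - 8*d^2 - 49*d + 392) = d + 7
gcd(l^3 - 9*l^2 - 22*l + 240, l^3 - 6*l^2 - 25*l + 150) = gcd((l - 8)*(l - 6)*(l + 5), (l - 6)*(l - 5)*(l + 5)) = l^2 - l - 30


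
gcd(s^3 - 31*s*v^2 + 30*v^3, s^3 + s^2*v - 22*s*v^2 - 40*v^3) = s - 5*v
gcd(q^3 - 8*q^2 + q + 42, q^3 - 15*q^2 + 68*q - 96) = q - 3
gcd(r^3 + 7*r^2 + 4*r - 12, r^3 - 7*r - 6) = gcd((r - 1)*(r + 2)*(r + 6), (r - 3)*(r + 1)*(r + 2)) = r + 2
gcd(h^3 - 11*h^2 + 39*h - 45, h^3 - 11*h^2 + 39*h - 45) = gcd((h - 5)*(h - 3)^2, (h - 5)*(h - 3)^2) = h^3 - 11*h^2 + 39*h - 45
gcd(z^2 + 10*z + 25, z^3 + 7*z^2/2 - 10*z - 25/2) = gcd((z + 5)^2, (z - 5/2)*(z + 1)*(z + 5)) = z + 5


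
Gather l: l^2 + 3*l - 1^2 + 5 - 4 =l^2 + 3*l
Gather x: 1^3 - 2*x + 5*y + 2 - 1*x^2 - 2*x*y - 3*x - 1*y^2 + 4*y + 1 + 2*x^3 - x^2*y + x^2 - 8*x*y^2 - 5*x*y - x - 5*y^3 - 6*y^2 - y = 2*x^3 - x^2*y + x*(-8*y^2 - 7*y - 6) - 5*y^3 - 7*y^2 + 8*y + 4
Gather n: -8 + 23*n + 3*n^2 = 3*n^2 + 23*n - 8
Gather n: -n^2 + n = -n^2 + n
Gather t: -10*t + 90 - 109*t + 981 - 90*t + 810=1881 - 209*t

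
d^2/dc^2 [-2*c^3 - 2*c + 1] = -12*c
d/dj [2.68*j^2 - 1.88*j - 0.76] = 5.36*j - 1.88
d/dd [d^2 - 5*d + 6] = 2*d - 5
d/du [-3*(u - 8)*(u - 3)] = 33 - 6*u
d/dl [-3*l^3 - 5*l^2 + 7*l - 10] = -9*l^2 - 10*l + 7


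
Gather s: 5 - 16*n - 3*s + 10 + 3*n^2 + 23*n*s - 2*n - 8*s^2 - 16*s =3*n^2 - 18*n - 8*s^2 + s*(23*n - 19) + 15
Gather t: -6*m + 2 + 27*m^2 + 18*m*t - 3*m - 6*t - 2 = 27*m^2 - 9*m + t*(18*m - 6)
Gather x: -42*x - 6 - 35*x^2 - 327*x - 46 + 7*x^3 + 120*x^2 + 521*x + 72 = 7*x^3 + 85*x^2 + 152*x + 20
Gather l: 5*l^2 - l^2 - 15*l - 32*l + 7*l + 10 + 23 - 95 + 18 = 4*l^2 - 40*l - 44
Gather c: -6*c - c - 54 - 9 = -7*c - 63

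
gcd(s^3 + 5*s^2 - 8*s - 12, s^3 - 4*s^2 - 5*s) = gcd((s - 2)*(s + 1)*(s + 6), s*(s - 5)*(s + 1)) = s + 1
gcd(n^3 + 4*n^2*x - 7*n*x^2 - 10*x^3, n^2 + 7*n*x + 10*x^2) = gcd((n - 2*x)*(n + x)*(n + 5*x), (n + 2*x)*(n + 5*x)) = n + 5*x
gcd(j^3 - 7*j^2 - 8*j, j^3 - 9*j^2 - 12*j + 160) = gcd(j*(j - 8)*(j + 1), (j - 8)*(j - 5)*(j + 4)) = j - 8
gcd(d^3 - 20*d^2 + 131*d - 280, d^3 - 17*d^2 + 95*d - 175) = d^2 - 12*d + 35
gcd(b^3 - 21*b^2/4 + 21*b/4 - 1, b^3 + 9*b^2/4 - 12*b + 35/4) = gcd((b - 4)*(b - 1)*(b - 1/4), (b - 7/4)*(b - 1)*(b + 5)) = b - 1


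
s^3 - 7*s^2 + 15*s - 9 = (s - 3)^2*(s - 1)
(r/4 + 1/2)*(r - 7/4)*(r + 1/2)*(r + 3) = r^4/4 + 15*r^3/16 - 9*r^2/32 - 95*r/32 - 21/16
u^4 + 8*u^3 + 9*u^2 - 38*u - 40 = (u - 2)*(u + 1)*(u + 4)*(u + 5)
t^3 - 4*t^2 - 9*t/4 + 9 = (t - 4)*(t - 3/2)*(t + 3/2)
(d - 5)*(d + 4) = d^2 - d - 20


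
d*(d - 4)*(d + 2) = d^3 - 2*d^2 - 8*d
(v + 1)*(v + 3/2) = v^2 + 5*v/2 + 3/2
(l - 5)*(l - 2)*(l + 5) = l^3 - 2*l^2 - 25*l + 50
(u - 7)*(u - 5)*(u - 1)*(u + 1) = u^4 - 12*u^3 + 34*u^2 + 12*u - 35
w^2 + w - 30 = (w - 5)*(w + 6)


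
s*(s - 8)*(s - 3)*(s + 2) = s^4 - 9*s^3 + 2*s^2 + 48*s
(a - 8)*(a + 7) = a^2 - a - 56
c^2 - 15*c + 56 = (c - 8)*(c - 7)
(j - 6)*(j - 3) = j^2 - 9*j + 18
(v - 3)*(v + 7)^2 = v^3 + 11*v^2 + 7*v - 147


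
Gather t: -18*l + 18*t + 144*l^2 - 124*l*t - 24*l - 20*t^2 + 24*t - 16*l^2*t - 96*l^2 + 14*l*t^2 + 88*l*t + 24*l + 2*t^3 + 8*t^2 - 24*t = 48*l^2 - 18*l + 2*t^3 + t^2*(14*l - 12) + t*(-16*l^2 - 36*l + 18)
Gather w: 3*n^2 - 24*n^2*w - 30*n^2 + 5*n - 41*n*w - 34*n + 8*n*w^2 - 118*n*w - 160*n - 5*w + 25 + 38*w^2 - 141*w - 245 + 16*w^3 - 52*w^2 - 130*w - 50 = -27*n^2 - 189*n + 16*w^3 + w^2*(8*n - 14) + w*(-24*n^2 - 159*n - 276) - 270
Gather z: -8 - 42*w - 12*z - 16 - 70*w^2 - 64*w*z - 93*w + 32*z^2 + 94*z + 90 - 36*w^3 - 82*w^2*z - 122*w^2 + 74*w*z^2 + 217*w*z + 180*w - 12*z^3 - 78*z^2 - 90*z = -36*w^3 - 192*w^2 + 45*w - 12*z^3 + z^2*(74*w - 46) + z*(-82*w^2 + 153*w - 8) + 66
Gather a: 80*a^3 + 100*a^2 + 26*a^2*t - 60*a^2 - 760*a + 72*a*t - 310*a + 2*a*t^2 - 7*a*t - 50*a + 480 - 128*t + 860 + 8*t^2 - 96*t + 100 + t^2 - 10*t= 80*a^3 + a^2*(26*t + 40) + a*(2*t^2 + 65*t - 1120) + 9*t^2 - 234*t + 1440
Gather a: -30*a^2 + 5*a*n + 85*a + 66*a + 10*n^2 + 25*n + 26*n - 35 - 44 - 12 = -30*a^2 + a*(5*n + 151) + 10*n^2 + 51*n - 91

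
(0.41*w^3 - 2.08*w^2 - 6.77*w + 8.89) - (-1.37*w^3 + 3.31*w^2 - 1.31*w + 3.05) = 1.78*w^3 - 5.39*w^2 - 5.46*w + 5.84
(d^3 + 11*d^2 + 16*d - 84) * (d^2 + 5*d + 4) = d^5 + 16*d^4 + 75*d^3 + 40*d^2 - 356*d - 336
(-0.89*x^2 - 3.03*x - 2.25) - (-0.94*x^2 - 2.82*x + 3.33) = 0.0499999999999999*x^2 - 0.21*x - 5.58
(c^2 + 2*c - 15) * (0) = 0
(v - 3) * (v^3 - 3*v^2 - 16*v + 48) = v^4 - 6*v^3 - 7*v^2 + 96*v - 144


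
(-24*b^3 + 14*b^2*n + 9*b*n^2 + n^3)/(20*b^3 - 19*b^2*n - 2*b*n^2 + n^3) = (-6*b - n)/(5*b - n)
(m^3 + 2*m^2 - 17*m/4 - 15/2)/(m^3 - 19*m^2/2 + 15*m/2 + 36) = (m^2 + m/2 - 5)/(m^2 - 11*m + 24)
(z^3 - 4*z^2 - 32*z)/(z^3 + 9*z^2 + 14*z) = (z^2 - 4*z - 32)/(z^2 + 9*z + 14)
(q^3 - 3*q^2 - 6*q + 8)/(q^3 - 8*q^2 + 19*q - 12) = (q + 2)/(q - 3)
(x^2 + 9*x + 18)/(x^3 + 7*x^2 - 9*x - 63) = (x + 6)/(x^2 + 4*x - 21)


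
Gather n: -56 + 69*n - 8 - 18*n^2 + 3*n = -18*n^2 + 72*n - 64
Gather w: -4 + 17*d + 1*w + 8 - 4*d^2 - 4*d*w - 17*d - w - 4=-4*d^2 - 4*d*w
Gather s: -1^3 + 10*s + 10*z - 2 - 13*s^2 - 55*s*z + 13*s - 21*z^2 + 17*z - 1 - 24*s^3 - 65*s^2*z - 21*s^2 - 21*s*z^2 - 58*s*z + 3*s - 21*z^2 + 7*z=-24*s^3 + s^2*(-65*z - 34) + s*(-21*z^2 - 113*z + 26) - 42*z^2 + 34*z - 4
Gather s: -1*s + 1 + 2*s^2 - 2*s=2*s^2 - 3*s + 1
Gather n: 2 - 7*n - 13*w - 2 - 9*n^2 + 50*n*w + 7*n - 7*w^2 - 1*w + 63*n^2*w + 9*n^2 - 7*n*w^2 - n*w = 63*n^2*w + n*(-7*w^2 + 49*w) - 7*w^2 - 14*w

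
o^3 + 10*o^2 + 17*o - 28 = (o - 1)*(o + 4)*(o + 7)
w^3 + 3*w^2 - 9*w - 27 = (w - 3)*(w + 3)^2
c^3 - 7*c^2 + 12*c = c*(c - 4)*(c - 3)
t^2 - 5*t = t*(t - 5)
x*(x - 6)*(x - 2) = x^3 - 8*x^2 + 12*x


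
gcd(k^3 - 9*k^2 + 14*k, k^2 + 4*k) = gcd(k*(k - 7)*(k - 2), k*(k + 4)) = k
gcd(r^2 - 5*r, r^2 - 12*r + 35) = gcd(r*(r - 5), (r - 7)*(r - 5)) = r - 5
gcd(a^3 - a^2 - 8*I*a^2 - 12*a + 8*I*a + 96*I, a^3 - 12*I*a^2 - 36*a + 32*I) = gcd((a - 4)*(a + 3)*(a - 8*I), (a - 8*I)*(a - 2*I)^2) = a - 8*I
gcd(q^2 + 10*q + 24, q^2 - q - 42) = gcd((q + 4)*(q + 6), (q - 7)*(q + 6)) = q + 6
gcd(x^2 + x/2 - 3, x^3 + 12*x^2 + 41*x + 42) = x + 2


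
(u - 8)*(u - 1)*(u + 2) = u^3 - 7*u^2 - 10*u + 16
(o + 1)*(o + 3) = o^2 + 4*o + 3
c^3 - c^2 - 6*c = c*(c - 3)*(c + 2)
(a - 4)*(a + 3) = a^2 - a - 12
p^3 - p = p*(p - 1)*(p + 1)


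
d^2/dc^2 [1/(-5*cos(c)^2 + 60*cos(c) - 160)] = (4*sin(c)^4 - 18*sin(c)^2 + 429*cos(c) - 9*cos(3*c) - 210)/(5*(cos(c) - 8)^3*(cos(c) - 4)^3)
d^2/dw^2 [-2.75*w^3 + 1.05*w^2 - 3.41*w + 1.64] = 2.1 - 16.5*w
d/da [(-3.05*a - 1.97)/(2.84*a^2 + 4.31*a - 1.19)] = (8.662*a^2 + 11.1896*a + 12.1202)/(8.0656*a^4 + 24.4808*a^3 + 11.8169*a^2 - 10.2578*a + 1.4161)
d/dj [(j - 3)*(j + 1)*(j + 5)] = 3*j^2 + 6*j - 13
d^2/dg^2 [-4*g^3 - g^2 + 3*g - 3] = -24*g - 2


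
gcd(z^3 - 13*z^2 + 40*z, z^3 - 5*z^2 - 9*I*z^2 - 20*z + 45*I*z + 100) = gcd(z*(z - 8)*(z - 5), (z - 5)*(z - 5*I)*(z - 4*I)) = z - 5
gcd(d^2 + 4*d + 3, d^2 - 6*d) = 1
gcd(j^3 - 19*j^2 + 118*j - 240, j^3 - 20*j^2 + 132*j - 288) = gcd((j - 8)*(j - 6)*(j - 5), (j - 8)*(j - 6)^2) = j^2 - 14*j + 48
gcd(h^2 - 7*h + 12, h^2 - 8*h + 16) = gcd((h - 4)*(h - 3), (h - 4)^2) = h - 4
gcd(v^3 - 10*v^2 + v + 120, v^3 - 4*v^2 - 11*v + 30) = v^2 - 2*v - 15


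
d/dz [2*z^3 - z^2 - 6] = 2*z*(3*z - 1)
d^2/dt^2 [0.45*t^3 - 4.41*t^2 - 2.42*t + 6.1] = 2.7*t - 8.82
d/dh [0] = 0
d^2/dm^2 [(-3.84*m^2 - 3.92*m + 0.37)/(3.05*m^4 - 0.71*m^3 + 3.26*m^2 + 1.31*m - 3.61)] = (-214.3296*m^8 - 387.69648*m^7 + 277.149412*m^6 - 85.6402019999998*m^5 - 819.285048*m^4 - 791.034196*m^3 - 80.16525*m^2 - 273.006822*m - 127.183994)/(28.372625*m^12 - 19.814325*m^11 + 95.590965*m^10 - 6.15626599999999*m^9 - 15.594267*m^8 + 104.401035*m^7 - 188.669248*m^6 + 1.70288099999999*m^5 + 41.076231*m^4 - 118.011478*m^3 + 108.868575*m^2 + 51.216153*m - 47.045881)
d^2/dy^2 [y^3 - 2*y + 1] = 6*y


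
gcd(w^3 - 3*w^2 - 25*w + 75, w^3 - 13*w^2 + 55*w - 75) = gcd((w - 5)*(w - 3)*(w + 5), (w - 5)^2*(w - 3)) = w^2 - 8*w + 15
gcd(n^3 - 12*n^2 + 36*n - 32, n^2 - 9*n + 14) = n - 2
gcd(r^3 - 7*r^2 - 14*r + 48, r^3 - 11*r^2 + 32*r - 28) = r - 2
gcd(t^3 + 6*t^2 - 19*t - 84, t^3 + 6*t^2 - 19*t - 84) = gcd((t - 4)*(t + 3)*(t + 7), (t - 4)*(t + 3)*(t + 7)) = t^3 + 6*t^2 - 19*t - 84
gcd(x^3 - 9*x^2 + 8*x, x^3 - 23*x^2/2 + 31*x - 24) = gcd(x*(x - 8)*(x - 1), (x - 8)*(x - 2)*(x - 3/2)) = x - 8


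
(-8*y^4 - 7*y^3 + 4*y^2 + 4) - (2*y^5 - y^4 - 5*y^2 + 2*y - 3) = -2*y^5 - 7*y^4 - 7*y^3 + 9*y^2 - 2*y + 7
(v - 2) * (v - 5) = v^2 - 7*v + 10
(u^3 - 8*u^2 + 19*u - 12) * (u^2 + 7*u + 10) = u^5 - u^4 - 27*u^3 + 41*u^2 + 106*u - 120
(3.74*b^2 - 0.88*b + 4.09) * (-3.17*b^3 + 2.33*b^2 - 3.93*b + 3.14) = -11.8558*b^5 + 11.5038*b^4 - 29.7139*b^3 + 24.7317*b^2 - 18.8369*b + 12.8426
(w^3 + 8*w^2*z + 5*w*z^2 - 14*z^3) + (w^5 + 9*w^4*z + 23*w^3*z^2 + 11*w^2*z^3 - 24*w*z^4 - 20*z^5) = w^5 + 9*w^4*z + 23*w^3*z^2 + w^3 + 11*w^2*z^3 + 8*w^2*z - 24*w*z^4 + 5*w*z^2 - 20*z^5 - 14*z^3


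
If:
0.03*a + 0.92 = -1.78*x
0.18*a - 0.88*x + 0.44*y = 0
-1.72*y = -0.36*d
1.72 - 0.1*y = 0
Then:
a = -41.18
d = 82.18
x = 0.18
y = 17.20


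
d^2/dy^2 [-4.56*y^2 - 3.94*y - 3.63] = -9.12000000000000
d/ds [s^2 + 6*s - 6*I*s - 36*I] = 2*s + 6 - 6*I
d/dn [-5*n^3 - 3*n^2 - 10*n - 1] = -15*n^2 - 6*n - 10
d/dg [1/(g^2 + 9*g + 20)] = (-2*g - 9)/(g^2 + 9*g + 20)^2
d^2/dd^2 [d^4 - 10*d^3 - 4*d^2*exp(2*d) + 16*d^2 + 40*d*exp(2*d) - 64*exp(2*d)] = -16*d^2*exp(2*d) + 12*d^2 + 128*d*exp(2*d) - 60*d - 104*exp(2*d) + 32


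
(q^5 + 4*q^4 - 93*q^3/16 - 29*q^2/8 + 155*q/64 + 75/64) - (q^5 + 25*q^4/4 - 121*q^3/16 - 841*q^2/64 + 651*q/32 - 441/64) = -9*q^4/4 + 7*q^3/4 + 609*q^2/64 - 1147*q/64 + 129/16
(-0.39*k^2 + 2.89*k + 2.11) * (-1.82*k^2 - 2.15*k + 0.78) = 0.7098*k^4 - 4.4213*k^3 - 10.3579*k^2 - 2.2823*k + 1.6458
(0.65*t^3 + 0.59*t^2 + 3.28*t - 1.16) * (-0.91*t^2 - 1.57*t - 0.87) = -0.5915*t^5 - 1.5574*t^4 - 4.4766*t^3 - 4.6073*t^2 - 1.0324*t + 1.0092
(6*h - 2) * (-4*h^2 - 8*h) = -24*h^3 - 40*h^2 + 16*h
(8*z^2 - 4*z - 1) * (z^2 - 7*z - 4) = 8*z^4 - 60*z^3 - 5*z^2 + 23*z + 4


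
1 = 1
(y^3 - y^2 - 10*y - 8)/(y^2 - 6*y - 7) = (y^2 - 2*y - 8)/(y - 7)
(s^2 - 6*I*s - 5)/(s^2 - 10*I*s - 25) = (s - I)/(s - 5*I)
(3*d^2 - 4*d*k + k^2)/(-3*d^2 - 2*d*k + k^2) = (-d + k)/(d + k)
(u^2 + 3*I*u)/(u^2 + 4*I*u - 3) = u/(u + I)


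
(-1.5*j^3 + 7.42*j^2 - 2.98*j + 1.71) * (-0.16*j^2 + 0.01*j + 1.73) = 0.24*j^5 - 1.2022*j^4 - 2.044*j^3 + 12.5332*j^2 - 5.1383*j + 2.9583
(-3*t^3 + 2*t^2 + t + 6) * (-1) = 3*t^3 - 2*t^2 - t - 6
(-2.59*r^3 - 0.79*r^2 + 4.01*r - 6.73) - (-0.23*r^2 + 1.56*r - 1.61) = -2.59*r^3 - 0.56*r^2 + 2.45*r - 5.12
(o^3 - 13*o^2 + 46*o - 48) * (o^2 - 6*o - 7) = o^5 - 19*o^4 + 117*o^3 - 233*o^2 - 34*o + 336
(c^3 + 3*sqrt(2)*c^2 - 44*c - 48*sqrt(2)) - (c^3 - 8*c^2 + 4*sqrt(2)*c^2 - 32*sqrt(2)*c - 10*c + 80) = -sqrt(2)*c^2 + 8*c^2 - 34*c + 32*sqrt(2)*c - 80 - 48*sqrt(2)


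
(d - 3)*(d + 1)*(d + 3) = d^3 + d^2 - 9*d - 9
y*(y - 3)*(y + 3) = y^3 - 9*y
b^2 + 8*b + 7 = (b + 1)*(b + 7)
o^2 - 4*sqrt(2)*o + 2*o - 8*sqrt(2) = (o + 2)*(o - 4*sqrt(2))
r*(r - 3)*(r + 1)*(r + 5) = r^4 + 3*r^3 - 13*r^2 - 15*r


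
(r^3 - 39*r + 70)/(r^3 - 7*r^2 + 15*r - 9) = (r^3 - 39*r + 70)/(r^3 - 7*r^2 + 15*r - 9)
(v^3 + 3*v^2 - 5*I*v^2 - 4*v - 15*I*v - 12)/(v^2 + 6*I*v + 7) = (v^2 + v*(3 - 4*I) - 12*I)/(v + 7*I)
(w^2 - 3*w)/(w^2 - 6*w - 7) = w*(3 - w)/(-w^2 + 6*w + 7)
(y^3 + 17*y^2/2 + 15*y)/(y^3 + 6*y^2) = (y + 5/2)/y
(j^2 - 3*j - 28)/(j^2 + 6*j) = (j^2 - 3*j - 28)/(j*(j + 6))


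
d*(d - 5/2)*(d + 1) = d^3 - 3*d^2/2 - 5*d/2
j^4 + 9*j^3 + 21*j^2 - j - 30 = (j - 1)*(j + 2)*(j + 3)*(j + 5)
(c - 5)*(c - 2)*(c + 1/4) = c^3 - 27*c^2/4 + 33*c/4 + 5/2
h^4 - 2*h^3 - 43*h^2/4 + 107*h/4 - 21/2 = (h - 3)*(h - 2)*(h - 1/2)*(h + 7/2)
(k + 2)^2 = k^2 + 4*k + 4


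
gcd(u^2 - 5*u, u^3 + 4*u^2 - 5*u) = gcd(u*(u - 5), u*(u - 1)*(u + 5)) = u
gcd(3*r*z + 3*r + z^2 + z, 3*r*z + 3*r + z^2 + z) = 3*r*z + 3*r + z^2 + z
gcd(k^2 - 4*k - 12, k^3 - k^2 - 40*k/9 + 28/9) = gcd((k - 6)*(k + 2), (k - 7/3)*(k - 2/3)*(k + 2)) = k + 2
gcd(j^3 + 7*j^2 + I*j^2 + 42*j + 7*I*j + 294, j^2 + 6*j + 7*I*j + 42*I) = j + 7*I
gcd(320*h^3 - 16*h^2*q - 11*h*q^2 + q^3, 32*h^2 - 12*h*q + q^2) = -8*h + q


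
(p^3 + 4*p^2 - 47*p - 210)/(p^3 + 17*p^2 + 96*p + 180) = (p - 7)/(p + 6)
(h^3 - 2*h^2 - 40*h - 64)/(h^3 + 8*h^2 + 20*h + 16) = (h - 8)/(h + 2)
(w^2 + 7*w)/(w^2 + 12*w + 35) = w/(w + 5)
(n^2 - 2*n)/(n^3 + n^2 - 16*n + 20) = n/(n^2 + 3*n - 10)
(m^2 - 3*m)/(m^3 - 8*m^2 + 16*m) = (m - 3)/(m^2 - 8*m + 16)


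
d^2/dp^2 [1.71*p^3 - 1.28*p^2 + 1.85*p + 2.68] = 10.26*p - 2.56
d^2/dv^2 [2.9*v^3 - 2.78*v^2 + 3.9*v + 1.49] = 17.4*v - 5.56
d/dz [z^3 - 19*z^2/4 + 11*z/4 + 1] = 3*z^2 - 19*z/2 + 11/4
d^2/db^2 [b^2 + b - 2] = 2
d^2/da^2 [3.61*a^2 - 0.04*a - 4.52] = 7.22000000000000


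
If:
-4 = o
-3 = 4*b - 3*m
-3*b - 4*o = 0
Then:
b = 16/3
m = 73/9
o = -4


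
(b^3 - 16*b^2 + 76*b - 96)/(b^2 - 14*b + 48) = b - 2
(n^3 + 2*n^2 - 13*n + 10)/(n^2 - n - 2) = (n^2 + 4*n - 5)/(n + 1)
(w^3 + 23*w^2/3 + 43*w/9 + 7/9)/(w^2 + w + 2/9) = (3*w^2 + 22*w + 7)/(3*w + 2)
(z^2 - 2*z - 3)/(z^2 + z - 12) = (z + 1)/(z + 4)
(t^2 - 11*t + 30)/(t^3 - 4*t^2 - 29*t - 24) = (-t^2 + 11*t - 30)/(-t^3 + 4*t^2 + 29*t + 24)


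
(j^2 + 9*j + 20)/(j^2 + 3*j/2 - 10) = 2*(j + 5)/(2*j - 5)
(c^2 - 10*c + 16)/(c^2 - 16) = (c^2 - 10*c + 16)/(c^2 - 16)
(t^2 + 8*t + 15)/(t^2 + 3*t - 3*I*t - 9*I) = (t + 5)/(t - 3*I)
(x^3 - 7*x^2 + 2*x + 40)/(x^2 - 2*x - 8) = x - 5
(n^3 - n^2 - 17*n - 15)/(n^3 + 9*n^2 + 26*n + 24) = (n^2 - 4*n - 5)/(n^2 + 6*n + 8)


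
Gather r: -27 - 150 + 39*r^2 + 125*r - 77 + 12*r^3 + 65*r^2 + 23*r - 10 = 12*r^3 + 104*r^2 + 148*r - 264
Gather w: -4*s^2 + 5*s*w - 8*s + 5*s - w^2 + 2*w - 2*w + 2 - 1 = -4*s^2 + 5*s*w - 3*s - w^2 + 1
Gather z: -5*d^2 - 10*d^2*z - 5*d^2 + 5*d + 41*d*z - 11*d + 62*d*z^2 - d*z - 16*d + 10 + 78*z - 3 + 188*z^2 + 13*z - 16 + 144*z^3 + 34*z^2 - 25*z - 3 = -10*d^2 - 22*d + 144*z^3 + z^2*(62*d + 222) + z*(-10*d^2 + 40*d + 66) - 12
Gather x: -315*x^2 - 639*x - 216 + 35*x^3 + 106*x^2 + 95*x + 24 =35*x^3 - 209*x^2 - 544*x - 192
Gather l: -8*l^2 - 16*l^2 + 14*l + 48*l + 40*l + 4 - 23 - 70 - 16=-24*l^2 + 102*l - 105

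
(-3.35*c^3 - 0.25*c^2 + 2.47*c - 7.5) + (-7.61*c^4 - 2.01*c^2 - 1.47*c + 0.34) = -7.61*c^4 - 3.35*c^3 - 2.26*c^2 + 1.0*c - 7.16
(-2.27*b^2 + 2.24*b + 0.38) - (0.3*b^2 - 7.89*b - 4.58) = -2.57*b^2 + 10.13*b + 4.96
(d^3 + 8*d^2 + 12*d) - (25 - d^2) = d^3 + 9*d^2 + 12*d - 25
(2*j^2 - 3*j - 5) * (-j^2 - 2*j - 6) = -2*j^4 - j^3 - j^2 + 28*j + 30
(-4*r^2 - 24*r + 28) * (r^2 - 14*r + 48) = -4*r^4 + 32*r^3 + 172*r^2 - 1544*r + 1344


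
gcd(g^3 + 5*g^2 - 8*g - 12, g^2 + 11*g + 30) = g + 6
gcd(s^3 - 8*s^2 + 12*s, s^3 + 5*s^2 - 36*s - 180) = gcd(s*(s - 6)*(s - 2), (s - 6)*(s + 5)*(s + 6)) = s - 6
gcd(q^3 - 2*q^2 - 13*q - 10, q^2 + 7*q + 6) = q + 1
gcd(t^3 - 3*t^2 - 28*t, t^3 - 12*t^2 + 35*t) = t^2 - 7*t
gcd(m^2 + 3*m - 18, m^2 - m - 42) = m + 6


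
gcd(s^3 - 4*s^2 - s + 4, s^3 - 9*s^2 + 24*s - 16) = s^2 - 5*s + 4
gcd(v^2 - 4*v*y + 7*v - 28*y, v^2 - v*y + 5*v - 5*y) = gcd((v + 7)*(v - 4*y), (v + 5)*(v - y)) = 1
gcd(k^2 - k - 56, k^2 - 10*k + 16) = k - 8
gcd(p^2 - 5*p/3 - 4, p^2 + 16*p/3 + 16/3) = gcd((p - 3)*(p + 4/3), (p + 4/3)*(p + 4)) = p + 4/3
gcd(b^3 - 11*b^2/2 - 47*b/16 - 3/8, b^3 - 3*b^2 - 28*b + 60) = b - 6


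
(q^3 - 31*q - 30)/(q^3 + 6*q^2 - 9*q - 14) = (q^2 - q - 30)/(q^2 + 5*q - 14)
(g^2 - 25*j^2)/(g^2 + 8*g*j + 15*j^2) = (g - 5*j)/(g + 3*j)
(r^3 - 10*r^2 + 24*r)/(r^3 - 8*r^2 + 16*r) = (r - 6)/(r - 4)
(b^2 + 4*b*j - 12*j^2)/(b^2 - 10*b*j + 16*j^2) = (b + 6*j)/(b - 8*j)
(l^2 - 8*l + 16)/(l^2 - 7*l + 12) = (l - 4)/(l - 3)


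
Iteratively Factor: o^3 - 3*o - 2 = (o + 1)*(o^2 - o - 2) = (o + 1)^2*(o - 2)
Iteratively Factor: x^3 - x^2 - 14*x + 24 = (x - 3)*(x^2 + 2*x - 8) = (x - 3)*(x + 4)*(x - 2)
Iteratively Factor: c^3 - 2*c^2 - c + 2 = (c + 1)*(c^2 - 3*c + 2) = (c - 1)*(c + 1)*(c - 2)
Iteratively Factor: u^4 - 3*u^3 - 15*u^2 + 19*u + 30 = (u + 3)*(u^3 - 6*u^2 + 3*u + 10) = (u - 5)*(u + 3)*(u^2 - u - 2) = (u - 5)*(u - 2)*(u + 3)*(u + 1)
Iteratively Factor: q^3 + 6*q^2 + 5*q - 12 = (q + 3)*(q^2 + 3*q - 4) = (q + 3)*(q + 4)*(q - 1)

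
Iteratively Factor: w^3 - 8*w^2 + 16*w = (w)*(w^2 - 8*w + 16) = w*(w - 4)*(w - 4)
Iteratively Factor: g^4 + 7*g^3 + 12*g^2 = (g + 4)*(g^3 + 3*g^2) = g*(g + 4)*(g^2 + 3*g) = g^2*(g + 4)*(g + 3)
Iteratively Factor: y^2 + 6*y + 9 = (y + 3)*(y + 3)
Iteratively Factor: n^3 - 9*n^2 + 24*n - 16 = (n - 4)*(n^2 - 5*n + 4) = (n - 4)*(n - 1)*(n - 4)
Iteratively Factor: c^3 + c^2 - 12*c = (c + 4)*(c^2 - 3*c) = (c - 3)*(c + 4)*(c)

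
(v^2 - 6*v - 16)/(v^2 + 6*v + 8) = (v - 8)/(v + 4)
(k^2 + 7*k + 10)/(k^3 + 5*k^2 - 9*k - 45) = (k + 2)/(k^2 - 9)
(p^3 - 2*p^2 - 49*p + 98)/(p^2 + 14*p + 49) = (p^2 - 9*p + 14)/(p + 7)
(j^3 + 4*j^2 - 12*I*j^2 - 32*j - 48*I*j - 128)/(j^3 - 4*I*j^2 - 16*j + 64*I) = (j - 8*I)/(j - 4)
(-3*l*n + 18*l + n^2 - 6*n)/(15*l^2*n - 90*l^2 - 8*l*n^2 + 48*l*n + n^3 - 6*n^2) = -1/(5*l - n)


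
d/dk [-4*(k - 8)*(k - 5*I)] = -8*k + 32 + 20*I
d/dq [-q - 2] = -1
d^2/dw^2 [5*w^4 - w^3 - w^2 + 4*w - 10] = 60*w^2 - 6*w - 2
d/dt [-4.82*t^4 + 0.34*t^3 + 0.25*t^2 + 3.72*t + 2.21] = -19.28*t^3 + 1.02*t^2 + 0.5*t + 3.72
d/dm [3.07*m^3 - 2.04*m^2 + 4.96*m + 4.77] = 9.21*m^2 - 4.08*m + 4.96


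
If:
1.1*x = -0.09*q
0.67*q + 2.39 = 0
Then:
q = -3.57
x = 0.29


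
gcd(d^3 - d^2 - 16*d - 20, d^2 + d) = 1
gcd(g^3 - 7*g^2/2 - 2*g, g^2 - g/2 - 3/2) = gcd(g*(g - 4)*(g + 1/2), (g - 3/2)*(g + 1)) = 1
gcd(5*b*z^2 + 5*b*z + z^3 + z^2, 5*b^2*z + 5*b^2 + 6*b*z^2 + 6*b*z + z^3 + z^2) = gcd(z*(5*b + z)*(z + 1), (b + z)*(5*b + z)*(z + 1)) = 5*b*z + 5*b + z^2 + z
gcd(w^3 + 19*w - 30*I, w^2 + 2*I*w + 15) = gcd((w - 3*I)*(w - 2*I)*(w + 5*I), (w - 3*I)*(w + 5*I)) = w^2 + 2*I*w + 15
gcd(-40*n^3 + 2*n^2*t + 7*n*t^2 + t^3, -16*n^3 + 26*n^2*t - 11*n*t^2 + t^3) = -2*n + t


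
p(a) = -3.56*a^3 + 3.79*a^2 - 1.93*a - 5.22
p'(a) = -10.68*a^2 + 7.58*a - 1.93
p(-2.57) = 85.20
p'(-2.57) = -91.95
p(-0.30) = -4.20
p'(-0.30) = -5.17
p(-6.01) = 916.09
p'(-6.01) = -433.25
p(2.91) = -66.47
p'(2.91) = -70.31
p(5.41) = -468.43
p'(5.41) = -273.51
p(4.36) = -236.65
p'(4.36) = -171.90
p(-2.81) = 109.12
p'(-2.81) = -107.56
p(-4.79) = 482.23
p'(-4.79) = -283.28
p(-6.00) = 911.76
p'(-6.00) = -431.89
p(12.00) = -5634.30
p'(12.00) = -1448.89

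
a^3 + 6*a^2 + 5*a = a*(a + 1)*(a + 5)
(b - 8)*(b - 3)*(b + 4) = b^3 - 7*b^2 - 20*b + 96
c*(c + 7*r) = c^2 + 7*c*r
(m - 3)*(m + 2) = m^2 - m - 6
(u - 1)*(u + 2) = u^2 + u - 2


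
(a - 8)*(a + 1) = a^2 - 7*a - 8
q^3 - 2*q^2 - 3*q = q*(q - 3)*(q + 1)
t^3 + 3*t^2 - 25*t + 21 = (t - 3)*(t - 1)*(t + 7)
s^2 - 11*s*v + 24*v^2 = (s - 8*v)*(s - 3*v)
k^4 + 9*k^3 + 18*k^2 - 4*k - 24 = (k - 1)*(k + 2)^2*(k + 6)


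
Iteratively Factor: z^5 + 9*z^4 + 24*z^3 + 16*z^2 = (z + 4)*(z^4 + 5*z^3 + 4*z^2) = z*(z + 4)*(z^3 + 5*z^2 + 4*z) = z*(z + 4)^2*(z^2 + z) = z^2*(z + 4)^2*(z + 1)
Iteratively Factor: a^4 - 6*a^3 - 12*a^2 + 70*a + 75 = (a - 5)*(a^3 - a^2 - 17*a - 15) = (a - 5)*(a + 1)*(a^2 - 2*a - 15) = (a - 5)^2*(a + 1)*(a + 3)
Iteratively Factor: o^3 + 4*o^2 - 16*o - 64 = (o + 4)*(o^2 - 16) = (o + 4)^2*(o - 4)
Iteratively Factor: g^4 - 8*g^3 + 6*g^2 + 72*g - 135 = (g + 3)*(g^3 - 11*g^2 + 39*g - 45) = (g - 3)*(g + 3)*(g^2 - 8*g + 15) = (g - 5)*(g - 3)*(g + 3)*(g - 3)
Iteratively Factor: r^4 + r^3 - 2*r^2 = (r)*(r^3 + r^2 - 2*r) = r^2*(r^2 + r - 2) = r^2*(r - 1)*(r + 2)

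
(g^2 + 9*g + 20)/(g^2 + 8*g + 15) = (g + 4)/(g + 3)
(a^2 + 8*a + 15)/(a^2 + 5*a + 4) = (a^2 + 8*a + 15)/(a^2 + 5*a + 4)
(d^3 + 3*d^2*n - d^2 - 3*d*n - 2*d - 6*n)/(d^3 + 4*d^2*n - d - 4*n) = (d^2 + 3*d*n - 2*d - 6*n)/(d^2 + 4*d*n - d - 4*n)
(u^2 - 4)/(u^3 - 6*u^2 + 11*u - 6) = (u + 2)/(u^2 - 4*u + 3)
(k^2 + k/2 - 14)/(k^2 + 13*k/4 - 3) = 2*(2*k - 7)/(4*k - 3)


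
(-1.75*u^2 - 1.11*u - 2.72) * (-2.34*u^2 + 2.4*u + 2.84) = 4.095*u^4 - 1.6026*u^3 - 1.2692*u^2 - 9.6804*u - 7.7248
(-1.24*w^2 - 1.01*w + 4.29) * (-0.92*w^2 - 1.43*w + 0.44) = 1.1408*w^4 + 2.7024*w^3 - 3.0481*w^2 - 6.5791*w + 1.8876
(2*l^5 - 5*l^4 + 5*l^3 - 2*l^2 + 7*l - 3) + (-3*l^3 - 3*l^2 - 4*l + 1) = 2*l^5 - 5*l^4 + 2*l^3 - 5*l^2 + 3*l - 2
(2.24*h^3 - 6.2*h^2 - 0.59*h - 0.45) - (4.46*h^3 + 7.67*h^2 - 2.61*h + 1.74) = -2.22*h^3 - 13.87*h^2 + 2.02*h - 2.19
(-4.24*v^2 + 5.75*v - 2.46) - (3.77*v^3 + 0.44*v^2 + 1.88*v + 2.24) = -3.77*v^3 - 4.68*v^2 + 3.87*v - 4.7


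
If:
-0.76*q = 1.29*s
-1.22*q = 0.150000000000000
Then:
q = -0.12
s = 0.07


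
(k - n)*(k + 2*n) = k^2 + k*n - 2*n^2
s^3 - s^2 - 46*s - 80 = (s - 8)*(s + 2)*(s + 5)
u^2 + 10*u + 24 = (u + 4)*(u + 6)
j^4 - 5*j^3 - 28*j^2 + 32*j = j*(j - 8)*(j - 1)*(j + 4)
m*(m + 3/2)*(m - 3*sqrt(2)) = m^3 - 3*sqrt(2)*m^2 + 3*m^2/2 - 9*sqrt(2)*m/2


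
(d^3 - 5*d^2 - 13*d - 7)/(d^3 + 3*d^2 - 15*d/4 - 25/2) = 4*(d^3 - 5*d^2 - 13*d - 7)/(4*d^3 + 12*d^2 - 15*d - 50)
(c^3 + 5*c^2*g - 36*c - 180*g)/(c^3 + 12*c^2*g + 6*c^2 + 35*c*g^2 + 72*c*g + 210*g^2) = (c - 6)/(c + 7*g)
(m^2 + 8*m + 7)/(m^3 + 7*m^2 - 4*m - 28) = (m + 1)/(m^2 - 4)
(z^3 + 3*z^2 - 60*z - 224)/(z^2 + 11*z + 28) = z - 8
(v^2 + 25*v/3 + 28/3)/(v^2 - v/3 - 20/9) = 3*(v + 7)/(3*v - 5)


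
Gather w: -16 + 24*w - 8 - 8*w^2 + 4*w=-8*w^2 + 28*w - 24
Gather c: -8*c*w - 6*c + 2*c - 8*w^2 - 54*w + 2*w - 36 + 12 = c*(-8*w - 4) - 8*w^2 - 52*w - 24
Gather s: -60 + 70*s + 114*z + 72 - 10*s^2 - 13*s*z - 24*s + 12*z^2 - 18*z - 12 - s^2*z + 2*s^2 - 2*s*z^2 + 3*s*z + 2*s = s^2*(-z - 8) + s*(-2*z^2 - 10*z + 48) + 12*z^2 + 96*z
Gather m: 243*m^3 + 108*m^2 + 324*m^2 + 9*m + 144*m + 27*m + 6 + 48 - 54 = 243*m^3 + 432*m^2 + 180*m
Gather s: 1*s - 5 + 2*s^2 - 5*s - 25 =2*s^2 - 4*s - 30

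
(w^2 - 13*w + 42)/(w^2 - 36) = (w - 7)/(w + 6)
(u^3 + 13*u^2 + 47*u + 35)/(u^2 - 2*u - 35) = (u^2 + 8*u + 7)/(u - 7)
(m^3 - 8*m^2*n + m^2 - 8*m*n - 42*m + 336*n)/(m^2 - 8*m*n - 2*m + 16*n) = (m^2 + m - 42)/(m - 2)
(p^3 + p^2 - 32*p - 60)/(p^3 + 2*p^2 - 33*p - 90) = (p + 2)/(p + 3)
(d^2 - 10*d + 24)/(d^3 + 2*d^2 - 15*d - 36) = (d - 6)/(d^2 + 6*d + 9)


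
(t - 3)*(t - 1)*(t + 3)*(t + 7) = t^4 + 6*t^3 - 16*t^2 - 54*t + 63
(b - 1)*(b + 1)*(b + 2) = b^3 + 2*b^2 - b - 2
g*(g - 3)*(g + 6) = g^3 + 3*g^2 - 18*g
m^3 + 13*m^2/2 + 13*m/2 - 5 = (m - 1/2)*(m + 2)*(m + 5)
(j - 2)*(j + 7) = j^2 + 5*j - 14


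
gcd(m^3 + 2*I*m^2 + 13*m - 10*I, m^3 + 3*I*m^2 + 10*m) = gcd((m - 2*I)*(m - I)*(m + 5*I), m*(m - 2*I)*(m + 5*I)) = m^2 + 3*I*m + 10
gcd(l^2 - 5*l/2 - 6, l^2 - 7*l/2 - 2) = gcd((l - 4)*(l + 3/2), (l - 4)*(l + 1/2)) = l - 4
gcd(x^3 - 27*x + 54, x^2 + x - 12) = x - 3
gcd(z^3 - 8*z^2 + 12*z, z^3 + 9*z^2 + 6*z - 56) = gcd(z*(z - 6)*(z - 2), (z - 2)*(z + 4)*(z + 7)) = z - 2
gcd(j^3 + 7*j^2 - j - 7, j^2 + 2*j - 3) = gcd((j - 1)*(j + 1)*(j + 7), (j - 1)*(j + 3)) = j - 1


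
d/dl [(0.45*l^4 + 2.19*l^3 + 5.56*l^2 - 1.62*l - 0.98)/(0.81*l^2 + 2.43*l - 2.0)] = (0.729*l^5 + 5.0544*l^4 + 7.0434*l^3 + 1.683*l^2 - 20.6524*l + 5.6214)/(0.6561*l^4 + 3.9366*l^3 + 2.6649*l^2 - 9.72*l + 4.0)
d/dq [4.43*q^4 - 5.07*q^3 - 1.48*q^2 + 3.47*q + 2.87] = 17.72*q^3 - 15.21*q^2 - 2.96*q + 3.47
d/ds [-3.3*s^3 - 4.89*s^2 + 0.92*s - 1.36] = -9.9*s^2 - 9.78*s + 0.92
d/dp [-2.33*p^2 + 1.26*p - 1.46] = 1.26 - 4.66*p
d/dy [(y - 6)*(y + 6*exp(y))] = y + (y - 6)*(6*exp(y) + 1) + 6*exp(y)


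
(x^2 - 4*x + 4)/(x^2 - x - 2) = (x - 2)/(x + 1)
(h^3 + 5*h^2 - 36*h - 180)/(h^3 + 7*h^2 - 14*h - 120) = (h - 6)/(h - 4)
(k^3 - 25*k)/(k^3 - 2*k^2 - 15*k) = (k + 5)/(k + 3)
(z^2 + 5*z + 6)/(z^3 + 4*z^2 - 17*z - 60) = (z + 2)/(z^2 + z - 20)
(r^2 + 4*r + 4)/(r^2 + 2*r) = (r + 2)/r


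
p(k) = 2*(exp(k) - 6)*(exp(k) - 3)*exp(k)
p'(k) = 2*(exp(k) - 6)*(exp(k) - 3)*exp(k) + 2*(exp(k) - 6)*exp(2*k) + 2*(exp(k) - 3)*exp(2*k)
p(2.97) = 8674.20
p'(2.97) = 31458.02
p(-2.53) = 2.75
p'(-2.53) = 2.64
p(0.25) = 20.78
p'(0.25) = -0.43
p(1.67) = -16.90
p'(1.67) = 74.78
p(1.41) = -17.09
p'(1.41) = -44.21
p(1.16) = -3.41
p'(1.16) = -56.73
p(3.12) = 14812.59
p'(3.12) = 52038.69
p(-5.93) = 0.10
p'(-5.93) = 0.10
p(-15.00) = 0.00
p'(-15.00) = 0.00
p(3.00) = 9667.53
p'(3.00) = 34818.15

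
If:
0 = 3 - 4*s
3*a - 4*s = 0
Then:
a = 1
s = 3/4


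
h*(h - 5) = h^2 - 5*h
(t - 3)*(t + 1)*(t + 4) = t^3 + 2*t^2 - 11*t - 12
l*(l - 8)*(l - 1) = l^3 - 9*l^2 + 8*l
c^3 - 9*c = c*(c - 3)*(c + 3)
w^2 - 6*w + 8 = (w - 4)*(w - 2)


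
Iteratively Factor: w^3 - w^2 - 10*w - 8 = (w + 1)*(w^2 - 2*w - 8) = (w - 4)*(w + 1)*(w + 2)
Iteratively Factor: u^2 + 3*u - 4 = (u - 1)*(u + 4)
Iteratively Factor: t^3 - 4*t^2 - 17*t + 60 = (t - 5)*(t^2 + t - 12) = (t - 5)*(t + 4)*(t - 3)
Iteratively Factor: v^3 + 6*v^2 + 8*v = (v + 2)*(v^2 + 4*v) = v*(v + 2)*(v + 4)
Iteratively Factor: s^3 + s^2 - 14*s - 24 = (s + 2)*(s^2 - s - 12) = (s - 4)*(s + 2)*(s + 3)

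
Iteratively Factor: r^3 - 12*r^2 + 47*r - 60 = (r - 4)*(r^2 - 8*r + 15) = (r - 4)*(r - 3)*(r - 5)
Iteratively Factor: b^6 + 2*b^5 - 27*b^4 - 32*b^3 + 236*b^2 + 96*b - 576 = (b - 3)*(b^5 + 5*b^4 - 12*b^3 - 68*b^2 + 32*b + 192) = (b - 3)*(b - 2)*(b^4 + 7*b^3 + 2*b^2 - 64*b - 96) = (b - 3)*(b - 2)*(b + 4)*(b^3 + 3*b^2 - 10*b - 24) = (b - 3)^2*(b - 2)*(b + 4)*(b^2 + 6*b + 8) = (b - 3)^2*(b - 2)*(b + 2)*(b + 4)*(b + 4)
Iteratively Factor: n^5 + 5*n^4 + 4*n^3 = (n)*(n^4 + 5*n^3 + 4*n^2) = n*(n + 4)*(n^3 + n^2) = n*(n + 1)*(n + 4)*(n^2) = n^2*(n + 1)*(n + 4)*(n)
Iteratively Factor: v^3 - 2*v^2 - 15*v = (v + 3)*(v^2 - 5*v) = v*(v + 3)*(v - 5)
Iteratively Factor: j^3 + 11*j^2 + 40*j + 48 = (j + 4)*(j^2 + 7*j + 12) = (j + 3)*(j + 4)*(j + 4)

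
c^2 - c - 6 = (c - 3)*(c + 2)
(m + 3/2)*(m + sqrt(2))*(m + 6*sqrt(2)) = m^3 + 3*m^2/2 + 7*sqrt(2)*m^2 + 12*m + 21*sqrt(2)*m/2 + 18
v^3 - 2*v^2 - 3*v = v*(v - 3)*(v + 1)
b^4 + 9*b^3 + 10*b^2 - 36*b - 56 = (b - 2)*(b + 2)^2*(b + 7)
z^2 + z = z*(z + 1)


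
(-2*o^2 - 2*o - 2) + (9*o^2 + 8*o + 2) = 7*o^2 + 6*o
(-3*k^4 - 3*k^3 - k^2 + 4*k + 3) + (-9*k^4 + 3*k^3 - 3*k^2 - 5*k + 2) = -12*k^4 - 4*k^2 - k + 5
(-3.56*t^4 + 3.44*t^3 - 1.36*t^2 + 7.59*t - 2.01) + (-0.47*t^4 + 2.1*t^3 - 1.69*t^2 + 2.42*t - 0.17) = -4.03*t^4 + 5.54*t^3 - 3.05*t^2 + 10.01*t - 2.18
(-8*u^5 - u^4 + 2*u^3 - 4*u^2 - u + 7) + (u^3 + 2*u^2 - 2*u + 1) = -8*u^5 - u^4 + 3*u^3 - 2*u^2 - 3*u + 8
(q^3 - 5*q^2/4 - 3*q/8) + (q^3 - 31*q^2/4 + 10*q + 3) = 2*q^3 - 9*q^2 + 77*q/8 + 3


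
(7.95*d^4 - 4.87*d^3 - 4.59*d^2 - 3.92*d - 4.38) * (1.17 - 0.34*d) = -2.703*d^5 + 10.9573*d^4 - 4.1373*d^3 - 4.0375*d^2 - 3.0972*d - 5.1246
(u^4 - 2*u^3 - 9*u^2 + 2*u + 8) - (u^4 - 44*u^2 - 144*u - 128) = -2*u^3 + 35*u^2 + 146*u + 136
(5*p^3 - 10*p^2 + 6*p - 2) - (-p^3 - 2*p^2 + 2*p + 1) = 6*p^3 - 8*p^2 + 4*p - 3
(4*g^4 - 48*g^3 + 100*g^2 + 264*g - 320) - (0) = 4*g^4 - 48*g^3 + 100*g^2 + 264*g - 320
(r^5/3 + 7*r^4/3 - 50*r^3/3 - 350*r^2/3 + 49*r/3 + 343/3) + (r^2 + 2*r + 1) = r^5/3 + 7*r^4/3 - 50*r^3/3 - 347*r^2/3 + 55*r/3 + 346/3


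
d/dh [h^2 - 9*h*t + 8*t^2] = 2*h - 9*t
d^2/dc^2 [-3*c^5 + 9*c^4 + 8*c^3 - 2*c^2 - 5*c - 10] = -60*c^3 + 108*c^2 + 48*c - 4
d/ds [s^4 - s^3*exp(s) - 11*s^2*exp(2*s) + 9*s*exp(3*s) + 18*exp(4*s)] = -s^3*exp(s) + 4*s^3 - 22*s^2*exp(2*s) - 3*s^2*exp(s) + 27*s*exp(3*s) - 22*s*exp(2*s) + 72*exp(4*s) + 9*exp(3*s)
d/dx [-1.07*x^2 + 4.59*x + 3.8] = 4.59 - 2.14*x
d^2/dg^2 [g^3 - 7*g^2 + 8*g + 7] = 6*g - 14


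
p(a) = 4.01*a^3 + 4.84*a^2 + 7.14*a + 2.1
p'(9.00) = 1068.69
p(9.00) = 3381.69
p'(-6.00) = 382.14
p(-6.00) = -732.66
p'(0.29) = 10.96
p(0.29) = 4.68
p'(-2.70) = 68.70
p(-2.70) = -60.82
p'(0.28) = 10.79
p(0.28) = 4.57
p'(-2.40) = 53.20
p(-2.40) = -42.59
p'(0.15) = 8.86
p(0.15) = 3.29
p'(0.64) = 18.26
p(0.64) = 9.70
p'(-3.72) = 137.61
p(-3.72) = -163.91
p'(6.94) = 653.73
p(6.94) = 1625.13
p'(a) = 12.03*a^2 + 9.68*a + 7.14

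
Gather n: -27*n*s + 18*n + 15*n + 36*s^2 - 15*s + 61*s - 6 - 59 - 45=n*(33 - 27*s) + 36*s^2 + 46*s - 110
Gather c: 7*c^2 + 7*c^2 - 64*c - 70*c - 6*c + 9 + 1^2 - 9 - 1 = 14*c^2 - 140*c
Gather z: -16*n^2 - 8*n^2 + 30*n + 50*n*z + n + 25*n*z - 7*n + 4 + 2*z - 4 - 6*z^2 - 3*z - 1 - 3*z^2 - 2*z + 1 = -24*n^2 + 24*n - 9*z^2 + z*(75*n - 3)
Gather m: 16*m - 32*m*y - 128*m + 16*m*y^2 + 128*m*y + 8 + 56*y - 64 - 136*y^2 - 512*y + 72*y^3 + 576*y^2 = m*(16*y^2 + 96*y - 112) + 72*y^3 + 440*y^2 - 456*y - 56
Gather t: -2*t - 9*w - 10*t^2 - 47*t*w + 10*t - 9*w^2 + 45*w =-10*t^2 + t*(8 - 47*w) - 9*w^2 + 36*w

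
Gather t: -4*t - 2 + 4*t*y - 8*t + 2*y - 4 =t*(4*y - 12) + 2*y - 6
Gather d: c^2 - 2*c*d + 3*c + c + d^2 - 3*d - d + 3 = c^2 + 4*c + d^2 + d*(-2*c - 4) + 3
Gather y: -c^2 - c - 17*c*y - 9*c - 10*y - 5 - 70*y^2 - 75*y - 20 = -c^2 - 10*c - 70*y^2 + y*(-17*c - 85) - 25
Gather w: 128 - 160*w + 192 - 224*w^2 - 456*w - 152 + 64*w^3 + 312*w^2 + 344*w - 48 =64*w^3 + 88*w^2 - 272*w + 120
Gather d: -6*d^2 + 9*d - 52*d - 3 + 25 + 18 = -6*d^2 - 43*d + 40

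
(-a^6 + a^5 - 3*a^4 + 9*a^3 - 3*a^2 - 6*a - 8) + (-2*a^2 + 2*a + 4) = -a^6 + a^5 - 3*a^4 + 9*a^3 - 5*a^2 - 4*a - 4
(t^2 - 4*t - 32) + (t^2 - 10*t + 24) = 2*t^2 - 14*t - 8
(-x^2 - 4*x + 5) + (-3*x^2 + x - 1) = -4*x^2 - 3*x + 4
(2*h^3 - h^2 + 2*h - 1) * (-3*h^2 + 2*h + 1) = -6*h^5 + 7*h^4 - 6*h^3 + 6*h^2 - 1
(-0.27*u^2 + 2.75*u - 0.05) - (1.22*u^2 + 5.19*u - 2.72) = -1.49*u^2 - 2.44*u + 2.67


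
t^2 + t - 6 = (t - 2)*(t + 3)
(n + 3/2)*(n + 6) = n^2 + 15*n/2 + 9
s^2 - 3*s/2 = s*(s - 3/2)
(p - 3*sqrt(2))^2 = p^2 - 6*sqrt(2)*p + 18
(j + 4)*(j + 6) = j^2 + 10*j + 24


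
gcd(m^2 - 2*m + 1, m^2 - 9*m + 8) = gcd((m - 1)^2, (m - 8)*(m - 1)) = m - 1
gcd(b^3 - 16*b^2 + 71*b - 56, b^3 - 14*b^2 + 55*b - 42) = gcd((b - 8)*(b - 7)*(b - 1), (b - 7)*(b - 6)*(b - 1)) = b^2 - 8*b + 7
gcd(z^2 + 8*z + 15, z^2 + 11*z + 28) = 1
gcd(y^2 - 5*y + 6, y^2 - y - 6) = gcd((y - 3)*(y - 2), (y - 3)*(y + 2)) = y - 3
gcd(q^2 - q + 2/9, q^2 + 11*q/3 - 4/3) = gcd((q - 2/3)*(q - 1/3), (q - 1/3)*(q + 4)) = q - 1/3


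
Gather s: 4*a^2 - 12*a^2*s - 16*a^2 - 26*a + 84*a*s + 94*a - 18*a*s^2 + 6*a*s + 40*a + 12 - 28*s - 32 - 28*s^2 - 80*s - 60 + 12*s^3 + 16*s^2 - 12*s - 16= -12*a^2 + 108*a + 12*s^3 + s^2*(-18*a - 12) + s*(-12*a^2 + 90*a - 120) - 96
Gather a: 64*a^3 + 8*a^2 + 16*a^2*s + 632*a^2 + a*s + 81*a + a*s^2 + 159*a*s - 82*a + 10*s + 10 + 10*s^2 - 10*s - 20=64*a^3 + a^2*(16*s + 640) + a*(s^2 + 160*s - 1) + 10*s^2 - 10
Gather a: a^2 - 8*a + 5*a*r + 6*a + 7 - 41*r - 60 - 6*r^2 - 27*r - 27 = a^2 + a*(5*r - 2) - 6*r^2 - 68*r - 80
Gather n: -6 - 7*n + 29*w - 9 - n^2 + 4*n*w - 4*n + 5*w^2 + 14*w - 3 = -n^2 + n*(4*w - 11) + 5*w^2 + 43*w - 18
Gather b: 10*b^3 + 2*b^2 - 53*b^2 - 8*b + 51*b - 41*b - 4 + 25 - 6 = 10*b^3 - 51*b^2 + 2*b + 15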